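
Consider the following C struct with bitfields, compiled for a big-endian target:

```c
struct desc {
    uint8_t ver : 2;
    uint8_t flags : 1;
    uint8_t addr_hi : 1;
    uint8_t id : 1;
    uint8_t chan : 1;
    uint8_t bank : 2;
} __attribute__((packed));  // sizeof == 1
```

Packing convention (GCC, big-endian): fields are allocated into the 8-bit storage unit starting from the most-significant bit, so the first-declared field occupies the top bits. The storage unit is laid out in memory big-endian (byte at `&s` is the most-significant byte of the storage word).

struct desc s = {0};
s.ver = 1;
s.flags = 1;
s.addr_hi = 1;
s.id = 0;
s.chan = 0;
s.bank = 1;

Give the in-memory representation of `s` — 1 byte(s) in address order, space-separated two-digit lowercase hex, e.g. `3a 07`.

[6+:2] ver=1 & 0x3 = 0x1; word=0x40
[5+:1] flags=1 & 0x1 = 0x1; word=0x60
[4+:1] addr_hi=1 & 0x1 = 0x1; word=0x70
[3+:1] id=0 & 0x1 = 0x0; word=0x70
[2+:1] chan=0 & 0x1 = 0x0; word=0x70
[0+:2] bank=1 & 0x3 = 0x1; word=0x71
word = 0x71 → big-endian bytes:
  [0]=0x71

71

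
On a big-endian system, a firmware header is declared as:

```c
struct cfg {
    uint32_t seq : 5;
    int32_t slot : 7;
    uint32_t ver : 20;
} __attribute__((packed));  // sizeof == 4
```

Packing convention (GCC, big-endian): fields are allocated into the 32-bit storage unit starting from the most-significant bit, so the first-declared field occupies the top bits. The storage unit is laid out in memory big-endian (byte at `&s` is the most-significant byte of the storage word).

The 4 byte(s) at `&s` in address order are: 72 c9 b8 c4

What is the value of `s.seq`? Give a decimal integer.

14

[0]=0x72 [1]=0xc9 [2]=0xb8 [3]=0xc4 (big-endian) → word 0x72c9b8c4
seq [27+:5] = (word>>27) & 0x1f = 14  ←
slot [20+:7] = (word>>20) & 0x7f = 44
ver [0+:20] = (word>>0) & 0xfffff = 637124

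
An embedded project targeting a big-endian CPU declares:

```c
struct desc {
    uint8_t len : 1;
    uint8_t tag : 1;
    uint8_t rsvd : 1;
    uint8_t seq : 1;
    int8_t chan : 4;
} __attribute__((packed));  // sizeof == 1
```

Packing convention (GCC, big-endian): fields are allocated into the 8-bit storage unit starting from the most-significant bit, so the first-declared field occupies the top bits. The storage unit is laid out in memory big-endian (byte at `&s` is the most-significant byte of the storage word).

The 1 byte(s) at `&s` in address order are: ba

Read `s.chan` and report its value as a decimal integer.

[0]=0xba (big-endian) → word 0xba
len:1 @ bit 7 → (0xba>>7)&0x1 = 0x1
tag:1 @ bit 6 → (0xba>>6)&0x1 = 0x0
rsvd:1 @ bit 5 → (0xba>>5)&0x1 = 0x1
seq:1 @ bit 4 → (0xba>>4)&0x1 = 0x1
chan:4 @ bit 0 → (0xba>>0)&0xf = 0xa  ←
chan signed 4b, MSB=1: 10 - 16 = -6

-6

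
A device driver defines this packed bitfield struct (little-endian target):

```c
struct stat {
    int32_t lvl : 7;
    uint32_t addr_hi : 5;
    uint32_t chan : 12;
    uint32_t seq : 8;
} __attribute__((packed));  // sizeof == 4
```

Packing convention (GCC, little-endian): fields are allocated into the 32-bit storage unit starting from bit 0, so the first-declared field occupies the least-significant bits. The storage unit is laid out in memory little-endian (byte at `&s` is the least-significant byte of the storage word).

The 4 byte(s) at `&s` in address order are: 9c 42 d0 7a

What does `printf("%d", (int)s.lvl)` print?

28

[0]=0x9c [1]=0x42 [2]=0xd0 [3]=0x7a (little-endian) → word 0x7ad0429c
lvl [0+:7] = (word>>0) & 0x7f = 28  ←
addr_hi [7+:5] = (word>>7) & 0x1f = 5
chan [12+:12] = (word>>12) & 0xfff = 3332
seq [24+:8] = (word>>24) & 0xff = 122
lvl signed 7b, MSB=0: value = 28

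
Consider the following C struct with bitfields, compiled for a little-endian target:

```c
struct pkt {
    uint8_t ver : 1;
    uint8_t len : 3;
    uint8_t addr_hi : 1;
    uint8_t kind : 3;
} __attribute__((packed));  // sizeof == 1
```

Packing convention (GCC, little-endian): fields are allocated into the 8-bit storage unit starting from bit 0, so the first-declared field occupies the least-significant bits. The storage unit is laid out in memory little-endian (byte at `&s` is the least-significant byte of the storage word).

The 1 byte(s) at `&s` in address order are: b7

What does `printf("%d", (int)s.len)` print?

[0]=0xb7 (little-endian) → word 0xb7
ver:1 @ bit 0 → (0xb7>>0)&0x1 = 0x1
len:3 @ bit 1 → (0xb7>>1)&0x7 = 0x3  ←
addr_hi:1 @ bit 4 → (0xb7>>4)&0x1 = 0x1
kind:3 @ bit 5 → (0xb7>>5)&0x7 = 0x5

3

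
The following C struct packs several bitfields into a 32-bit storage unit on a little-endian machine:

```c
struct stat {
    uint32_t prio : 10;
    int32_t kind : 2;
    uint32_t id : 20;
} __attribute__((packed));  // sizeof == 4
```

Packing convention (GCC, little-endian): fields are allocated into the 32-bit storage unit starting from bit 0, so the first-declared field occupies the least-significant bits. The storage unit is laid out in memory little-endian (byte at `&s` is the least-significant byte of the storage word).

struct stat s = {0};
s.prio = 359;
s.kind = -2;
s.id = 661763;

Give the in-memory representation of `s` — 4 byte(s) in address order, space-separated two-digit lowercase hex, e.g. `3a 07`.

prio (10b) val=359 bits=0x167 at bit 0: 0x00000167
kind (2b) val=-2 bits=0x2 at bit 10: 0x00000967
id (20b) val=661763 bits=0xa1903 at bit 12: 0xa1903967
word = 0xa1903967 → little-endian bytes:
  [0]=0x67  [1]=0x39  [2]=0x90  [3]=0xa1

67 39 90 a1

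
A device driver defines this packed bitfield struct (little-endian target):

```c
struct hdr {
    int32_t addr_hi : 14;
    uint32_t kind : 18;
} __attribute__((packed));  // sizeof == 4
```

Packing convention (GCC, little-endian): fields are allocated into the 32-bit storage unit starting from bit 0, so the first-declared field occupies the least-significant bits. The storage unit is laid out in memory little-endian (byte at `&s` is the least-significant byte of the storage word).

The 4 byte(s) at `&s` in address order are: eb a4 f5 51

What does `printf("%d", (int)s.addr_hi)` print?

-6933

[0]=0xeb [1]=0xa4 [2]=0xf5 [3]=0x51 (little-endian) → word 0x51f5a4eb
addr_hi:14 @ bit 0 → (0x51f5a4eb>>0)&0x3fff = 0x24eb  ←
kind:18 @ bit 14 → (0x51f5a4eb>>14)&0x3ffff = 0x147d6
addr_hi signed 14b, MSB=1: 9451 - 16384 = -6933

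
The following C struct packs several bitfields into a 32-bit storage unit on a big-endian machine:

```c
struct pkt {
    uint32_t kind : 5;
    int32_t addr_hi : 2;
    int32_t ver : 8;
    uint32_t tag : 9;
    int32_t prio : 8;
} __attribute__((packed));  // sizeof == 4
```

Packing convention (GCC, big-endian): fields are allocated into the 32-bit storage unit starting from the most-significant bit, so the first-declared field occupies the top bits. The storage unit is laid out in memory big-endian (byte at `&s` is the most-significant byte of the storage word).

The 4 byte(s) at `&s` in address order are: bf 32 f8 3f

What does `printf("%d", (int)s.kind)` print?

[0]=0xbf [1]=0x32 [2]=0xf8 [3]=0x3f (big-endian) → word 0xbf32f83f
kind:5 @ bit 27 → (0xbf32f83f>>27)&0x1f = 0x17  ←
addr_hi:2 @ bit 25 → (0xbf32f83f>>25)&0x3 = 0x3
ver:8 @ bit 17 → (0xbf32f83f>>17)&0xff = 0x99
tag:9 @ bit 8 → (0xbf32f83f>>8)&0x1ff = 0xf8
prio:8 @ bit 0 → (0xbf32f83f>>0)&0xff = 0x3f

23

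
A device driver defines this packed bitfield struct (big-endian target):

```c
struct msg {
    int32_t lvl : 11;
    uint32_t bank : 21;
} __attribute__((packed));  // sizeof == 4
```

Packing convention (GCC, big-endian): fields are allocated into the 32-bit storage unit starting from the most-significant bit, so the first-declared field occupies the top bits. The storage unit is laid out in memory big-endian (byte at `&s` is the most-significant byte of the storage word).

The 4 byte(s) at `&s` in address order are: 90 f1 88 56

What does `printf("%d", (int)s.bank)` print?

[0]=0x90 [1]=0xf1 [2]=0x88 [3]=0x56 (big-endian) → word 0x90f18856
lvl [21+:11] = (word>>21) & 0x7ff = 1159
bank [0+:21] = (word>>0) & 0x1fffff = 1149014  ←

1149014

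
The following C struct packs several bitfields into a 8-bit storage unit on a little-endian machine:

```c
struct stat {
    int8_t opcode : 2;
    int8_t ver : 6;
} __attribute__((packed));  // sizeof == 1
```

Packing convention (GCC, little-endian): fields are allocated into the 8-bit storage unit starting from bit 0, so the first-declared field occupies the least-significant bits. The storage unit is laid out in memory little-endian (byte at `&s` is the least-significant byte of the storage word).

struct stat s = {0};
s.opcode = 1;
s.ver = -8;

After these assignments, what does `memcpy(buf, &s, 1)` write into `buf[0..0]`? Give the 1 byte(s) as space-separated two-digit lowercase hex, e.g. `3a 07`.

opcode:2 = 1 → 0x1 << 0 → word 0x01
ver:6 = -8 → 0x38 << 2 → word 0xe1
word = 0xe1 → little-endian bytes:
  [0]=0xe1

e1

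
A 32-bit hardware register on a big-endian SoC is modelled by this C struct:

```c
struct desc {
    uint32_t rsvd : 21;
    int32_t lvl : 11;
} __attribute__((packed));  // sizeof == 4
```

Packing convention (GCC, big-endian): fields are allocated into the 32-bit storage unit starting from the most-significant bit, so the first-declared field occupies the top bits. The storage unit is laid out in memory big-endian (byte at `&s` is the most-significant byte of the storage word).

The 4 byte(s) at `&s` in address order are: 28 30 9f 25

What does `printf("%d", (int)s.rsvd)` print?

[0]=0x28 [1]=0x30 [2]=0x9f [3]=0x25 (big-endian) → word 0x28309f25
rsvd [11+:21] = (word>>11) & 0x1fffff = 329235  ←
lvl [0+:11] = (word>>0) & 0x7ff = 1829

329235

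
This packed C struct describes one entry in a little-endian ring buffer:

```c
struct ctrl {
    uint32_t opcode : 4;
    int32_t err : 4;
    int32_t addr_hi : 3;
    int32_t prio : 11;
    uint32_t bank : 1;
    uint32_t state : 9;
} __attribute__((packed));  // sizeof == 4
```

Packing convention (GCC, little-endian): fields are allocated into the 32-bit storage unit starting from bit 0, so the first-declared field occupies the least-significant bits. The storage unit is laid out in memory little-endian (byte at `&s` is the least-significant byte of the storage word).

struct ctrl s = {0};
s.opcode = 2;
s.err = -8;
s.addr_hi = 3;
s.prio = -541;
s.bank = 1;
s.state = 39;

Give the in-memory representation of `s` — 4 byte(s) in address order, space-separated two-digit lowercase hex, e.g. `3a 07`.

82 1b ef 13

[0+:4] opcode=2 & 0xf = 0x2; word=0x00000002
[4+:4] err=-8 & 0xf = 0x8; word=0x00000082
[8+:3] addr_hi=3 & 0x7 = 0x3; word=0x00000382
[11+:11] prio=-541 & 0x7ff = 0x5e3; word=0x002f1b82
[22+:1] bank=1 & 0x1 = 0x1; word=0x006f1b82
[23+:9] state=39 & 0x1ff = 0x27; word=0x13ef1b82
word = 0x13ef1b82 → little-endian bytes:
  [0]=0x82  [1]=0x1b  [2]=0xef  [3]=0x13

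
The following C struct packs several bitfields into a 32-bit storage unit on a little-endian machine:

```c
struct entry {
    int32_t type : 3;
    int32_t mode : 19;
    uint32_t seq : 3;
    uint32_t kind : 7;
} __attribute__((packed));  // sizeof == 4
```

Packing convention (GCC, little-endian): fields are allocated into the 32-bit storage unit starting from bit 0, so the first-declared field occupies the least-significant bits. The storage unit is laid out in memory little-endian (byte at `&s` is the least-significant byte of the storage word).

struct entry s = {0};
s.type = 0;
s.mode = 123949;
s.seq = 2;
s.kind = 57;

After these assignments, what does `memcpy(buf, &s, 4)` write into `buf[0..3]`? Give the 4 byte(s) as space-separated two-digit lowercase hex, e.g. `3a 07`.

[0+:3] type=0 & 0x7 = 0x0; word=0x00000000
[3+:19] mode=123949 & 0x7ffff = 0x1e42d; word=0x000f2168
[22+:3] seq=2 & 0x7 = 0x2; word=0x008f2168
[25+:7] kind=57 & 0x7f = 0x39; word=0x728f2168
word = 0x728f2168 → little-endian bytes:
  [0]=0x68  [1]=0x21  [2]=0x8f  [3]=0x72

68 21 8f 72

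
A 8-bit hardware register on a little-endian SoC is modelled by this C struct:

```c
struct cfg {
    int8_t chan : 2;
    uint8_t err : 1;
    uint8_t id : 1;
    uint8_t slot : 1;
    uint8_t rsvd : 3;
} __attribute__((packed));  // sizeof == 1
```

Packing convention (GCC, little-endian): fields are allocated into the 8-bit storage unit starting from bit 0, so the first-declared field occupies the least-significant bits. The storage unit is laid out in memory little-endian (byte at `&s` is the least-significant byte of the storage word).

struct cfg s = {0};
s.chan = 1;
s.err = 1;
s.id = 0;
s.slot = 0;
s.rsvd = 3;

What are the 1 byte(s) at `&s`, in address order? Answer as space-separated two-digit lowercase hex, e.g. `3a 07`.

chan:2 = 1 → 0x1 << 0 → word 0x01
err:1 = 1 → 0x1 << 2 → word 0x05
id:1 = 0 → 0x0 << 3 → word 0x05
slot:1 = 0 → 0x0 << 4 → word 0x05
rsvd:3 = 3 → 0x3 << 5 → word 0x65
word = 0x65 → little-endian bytes:
  [0]=0x65

65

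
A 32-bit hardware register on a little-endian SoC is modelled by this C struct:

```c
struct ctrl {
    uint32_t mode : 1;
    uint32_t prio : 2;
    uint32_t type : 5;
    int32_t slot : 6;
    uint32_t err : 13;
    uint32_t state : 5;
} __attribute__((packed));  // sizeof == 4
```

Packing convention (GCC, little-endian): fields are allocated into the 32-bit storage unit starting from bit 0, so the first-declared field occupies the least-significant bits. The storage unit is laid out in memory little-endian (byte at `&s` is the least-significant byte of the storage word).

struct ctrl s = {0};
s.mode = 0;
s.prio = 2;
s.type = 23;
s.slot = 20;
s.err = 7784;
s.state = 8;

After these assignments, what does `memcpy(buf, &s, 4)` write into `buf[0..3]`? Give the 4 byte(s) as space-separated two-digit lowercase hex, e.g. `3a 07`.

bc 14 9a 47

[0+:1] mode=0 & 0x1 = 0x0; word=0x00000000
[1+:2] prio=2 & 0x3 = 0x2; word=0x00000004
[3+:5] type=23 & 0x1f = 0x17; word=0x000000bc
[8+:6] slot=20 & 0x3f = 0x14; word=0x000014bc
[14+:13] err=7784 & 0x1fff = 0x1e68; word=0x079a14bc
[27+:5] state=8 & 0x1f = 0x8; word=0x479a14bc
word = 0x479a14bc → little-endian bytes:
  [0]=0xbc  [1]=0x14  [2]=0x9a  [3]=0x47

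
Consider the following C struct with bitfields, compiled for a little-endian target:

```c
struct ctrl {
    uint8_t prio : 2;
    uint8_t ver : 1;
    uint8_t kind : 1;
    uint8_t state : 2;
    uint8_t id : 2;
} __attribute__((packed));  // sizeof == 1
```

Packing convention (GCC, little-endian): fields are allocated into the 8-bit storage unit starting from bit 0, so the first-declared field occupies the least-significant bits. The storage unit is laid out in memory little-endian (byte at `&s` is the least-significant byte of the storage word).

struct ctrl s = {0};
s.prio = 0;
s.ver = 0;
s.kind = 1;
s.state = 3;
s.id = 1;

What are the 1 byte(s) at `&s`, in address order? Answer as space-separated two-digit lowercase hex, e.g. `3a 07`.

prio:2 = 0 → 0x0 << 0 → word 0x00
ver:1 = 0 → 0x0 << 2 → word 0x00
kind:1 = 1 → 0x1 << 3 → word 0x08
state:2 = 3 → 0x3 << 4 → word 0x38
id:2 = 1 → 0x1 << 6 → word 0x78
word = 0x78 → little-endian bytes:
  [0]=0x78

78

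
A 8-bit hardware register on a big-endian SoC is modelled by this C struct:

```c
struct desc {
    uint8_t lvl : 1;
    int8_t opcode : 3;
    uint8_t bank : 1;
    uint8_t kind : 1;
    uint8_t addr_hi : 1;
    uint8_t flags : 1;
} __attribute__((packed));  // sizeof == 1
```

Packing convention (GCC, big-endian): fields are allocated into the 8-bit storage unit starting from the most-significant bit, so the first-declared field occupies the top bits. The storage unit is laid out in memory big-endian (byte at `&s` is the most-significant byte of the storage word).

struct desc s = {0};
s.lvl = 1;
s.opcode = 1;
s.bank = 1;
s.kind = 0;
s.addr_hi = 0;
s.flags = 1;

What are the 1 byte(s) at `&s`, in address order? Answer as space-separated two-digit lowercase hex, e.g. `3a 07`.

lvl (1b) val=1 bits=0x1 at bit 7: 0x80
opcode (3b) val=1 bits=0x1 at bit 4: 0x90
bank (1b) val=1 bits=0x1 at bit 3: 0x98
kind (1b) val=0 bits=0x0 at bit 2: 0x98
addr_hi (1b) val=0 bits=0x0 at bit 1: 0x98
flags (1b) val=1 bits=0x1 at bit 0: 0x99
word = 0x99 → big-endian bytes:
  [0]=0x99

99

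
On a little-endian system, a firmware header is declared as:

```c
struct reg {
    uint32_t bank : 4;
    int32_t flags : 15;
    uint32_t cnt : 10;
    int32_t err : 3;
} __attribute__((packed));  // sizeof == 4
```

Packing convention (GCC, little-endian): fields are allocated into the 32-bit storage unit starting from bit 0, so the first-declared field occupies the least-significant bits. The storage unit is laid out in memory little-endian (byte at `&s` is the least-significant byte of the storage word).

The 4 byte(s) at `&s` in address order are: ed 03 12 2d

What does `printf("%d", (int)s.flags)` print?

8254

[0]=0xed [1]=0x03 [2]=0x12 [3]=0x2d (little-endian) → word 0x2d1203ed
bank:4 @ bit 0 → (0x2d1203ed>>0)&0xf = 0xd
flags:15 @ bit 4 → (0x2d1203ed>>4)&0x7fff = 0x203e  ←
cnt:10 @ bit 19 → (0x2d1203ed>>19)&0x3ff = 0x1a2
err:3 @ bit 29 → (0x2d1203ed>>29)&0x7 = 0x1
flags signed 15b, MSB=0: value = 8254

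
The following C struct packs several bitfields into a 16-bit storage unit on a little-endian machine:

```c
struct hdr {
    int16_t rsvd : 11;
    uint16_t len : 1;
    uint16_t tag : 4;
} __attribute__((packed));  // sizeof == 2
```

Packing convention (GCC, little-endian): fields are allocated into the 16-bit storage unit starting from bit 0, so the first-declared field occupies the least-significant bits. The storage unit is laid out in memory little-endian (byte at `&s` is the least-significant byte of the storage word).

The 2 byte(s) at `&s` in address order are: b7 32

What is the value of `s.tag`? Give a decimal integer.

3

[0]=0xb7 [1]=0x32 (little-endian) → word 0x32b7
rsvd:11 @ bit 0 → (0x32b7>>0)&0x7ff = 0x2b7
len:1 @ bit 11 → (0x32b7>>11)&0x1 = 0x0
tag:4 @ bit 12 → (0x32b7>>12)&0xf = 0x3  ←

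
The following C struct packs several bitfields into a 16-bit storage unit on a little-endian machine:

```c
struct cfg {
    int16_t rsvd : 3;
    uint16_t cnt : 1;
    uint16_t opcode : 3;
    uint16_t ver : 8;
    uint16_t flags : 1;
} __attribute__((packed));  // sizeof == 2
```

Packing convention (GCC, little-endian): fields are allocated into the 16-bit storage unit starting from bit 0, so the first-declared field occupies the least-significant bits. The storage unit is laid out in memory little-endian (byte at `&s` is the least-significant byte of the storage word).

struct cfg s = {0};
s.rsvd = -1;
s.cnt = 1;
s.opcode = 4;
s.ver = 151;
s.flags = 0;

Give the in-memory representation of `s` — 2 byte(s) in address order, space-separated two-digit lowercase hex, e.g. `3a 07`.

[0+:3] rsvd=-1 & 0x7 = 0x7; word=0x0007
[3+:1] cnt=1 & 0x1 = 0x1; word=0x000f
[4+:3] opcode=4 & 0x7 = 0x4; word=0x004f
[7+:8] ver=151 & 0xff = 0x97; word=0x4bcf
[15+:1] flags=0 & 0x1 = 0x0; word=0x4bcf
word = 0x4bcf → little-endian bytes:
  [0]=0xcf  [1]=0x4b

cf 4b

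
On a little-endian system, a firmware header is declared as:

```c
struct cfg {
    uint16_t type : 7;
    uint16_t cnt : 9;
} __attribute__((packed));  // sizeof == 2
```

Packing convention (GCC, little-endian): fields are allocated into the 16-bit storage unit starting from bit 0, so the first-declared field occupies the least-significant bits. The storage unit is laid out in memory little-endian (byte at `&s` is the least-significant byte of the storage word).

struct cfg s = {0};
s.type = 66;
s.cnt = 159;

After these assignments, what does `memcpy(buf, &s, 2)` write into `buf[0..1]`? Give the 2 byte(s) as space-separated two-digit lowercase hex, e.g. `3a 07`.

type:7 = 66 → 0x42 << 0 → word 0x0042
cnt:9 = 159 → 0x9f << 7 → word 0x4fc2
word = 0x4fc2 → little-endian bytes:
  [0]=0xc2  [1]=0x4f

c2 4f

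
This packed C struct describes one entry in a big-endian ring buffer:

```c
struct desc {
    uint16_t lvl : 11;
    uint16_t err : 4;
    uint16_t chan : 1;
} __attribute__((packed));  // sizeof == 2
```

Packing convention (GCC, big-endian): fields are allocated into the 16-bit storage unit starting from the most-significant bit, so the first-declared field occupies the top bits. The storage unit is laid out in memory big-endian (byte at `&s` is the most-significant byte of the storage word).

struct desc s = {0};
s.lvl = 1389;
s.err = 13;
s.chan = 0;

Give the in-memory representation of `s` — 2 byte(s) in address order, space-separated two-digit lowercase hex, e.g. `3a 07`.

ad ba

[5+:11] lvl=1389 & 0x7ff = 0x56d; word=0xada0
[1+:4] err=13 & 0xf = 0xd; word=0xadba
[0+:1] chan=0 & 0x1 = 0x0; word=0xadba
word = 0xadba → big-endian bytes:
  [0]=0xad  [1]=0xba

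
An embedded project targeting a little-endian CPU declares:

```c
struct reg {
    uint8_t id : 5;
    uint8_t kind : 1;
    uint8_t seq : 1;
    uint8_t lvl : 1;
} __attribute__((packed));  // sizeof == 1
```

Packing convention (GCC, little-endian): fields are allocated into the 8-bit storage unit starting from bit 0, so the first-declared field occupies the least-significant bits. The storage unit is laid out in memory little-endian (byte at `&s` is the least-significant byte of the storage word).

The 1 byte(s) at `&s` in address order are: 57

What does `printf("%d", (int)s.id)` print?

[0]=0x57 (little-endian) → word 0x57
id [0+:5] = (word>>0) & 0x1f = 23  ←
kind [5+:1] = (word>>5) & 0x1 = 0
seq [6+:1] = (word>>6) & 0x1 = 1
lvl [7+:1] = (word>>7) & 0x1 = 0

23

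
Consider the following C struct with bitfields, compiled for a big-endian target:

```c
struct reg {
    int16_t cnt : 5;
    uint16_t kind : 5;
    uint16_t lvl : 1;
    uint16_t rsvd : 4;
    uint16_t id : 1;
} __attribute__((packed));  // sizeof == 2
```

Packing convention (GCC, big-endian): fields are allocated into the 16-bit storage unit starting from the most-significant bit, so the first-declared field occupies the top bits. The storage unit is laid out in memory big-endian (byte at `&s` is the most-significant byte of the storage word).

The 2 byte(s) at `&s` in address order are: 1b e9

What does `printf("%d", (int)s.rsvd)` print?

[0]=0x1b [1]=0xe9 (big-endian) → word 0x1be9
cnt [11+:5] = (word>>11) & 0x1f = 3
kind [6+:5] = (word>>6) & 0x1f = 15
lvl [5+:1] = (word>>5) & 0x1 = 1
rsvd [1+:4] = (word>>1) & 0xf = 4  ←
id [0+:1] = (word>>0) & 0x1 = 1

4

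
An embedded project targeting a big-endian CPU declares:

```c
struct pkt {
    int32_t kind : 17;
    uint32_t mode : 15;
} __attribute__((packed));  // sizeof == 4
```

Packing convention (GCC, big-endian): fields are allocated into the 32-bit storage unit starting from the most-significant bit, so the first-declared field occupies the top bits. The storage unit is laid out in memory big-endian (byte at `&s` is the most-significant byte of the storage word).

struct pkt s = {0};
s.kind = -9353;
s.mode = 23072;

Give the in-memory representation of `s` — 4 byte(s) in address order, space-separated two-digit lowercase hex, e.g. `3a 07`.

kind:17 = -9353 → 0x1db77 << 15 → word 0xedbb8000
mode:15 = 23072 → 0x5a20 << 0 → word 0xedbbda20
word = 0xedbbda20 → big-endian bytes:
  [0]=0xed  [1]=0xbb  [2]=0xda  [3]=0x20

ed bb da 20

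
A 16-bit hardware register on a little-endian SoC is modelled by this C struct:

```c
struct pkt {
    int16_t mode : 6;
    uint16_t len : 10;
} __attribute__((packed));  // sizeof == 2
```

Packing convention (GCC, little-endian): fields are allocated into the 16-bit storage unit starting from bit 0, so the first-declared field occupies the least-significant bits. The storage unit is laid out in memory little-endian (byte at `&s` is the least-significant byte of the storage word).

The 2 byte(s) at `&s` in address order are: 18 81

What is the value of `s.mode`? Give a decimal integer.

[0]=0x18 [1]=0x81 (little-endian) → word 0x8118
mode:6 @ bit 0 → (0x8118>>0)&0x3f = 0x18  ←
len:10 @ bit 6 → (0x8118>>6)&0x3ff = 0x204
mode signed 6b, MSB=0: value = 24

24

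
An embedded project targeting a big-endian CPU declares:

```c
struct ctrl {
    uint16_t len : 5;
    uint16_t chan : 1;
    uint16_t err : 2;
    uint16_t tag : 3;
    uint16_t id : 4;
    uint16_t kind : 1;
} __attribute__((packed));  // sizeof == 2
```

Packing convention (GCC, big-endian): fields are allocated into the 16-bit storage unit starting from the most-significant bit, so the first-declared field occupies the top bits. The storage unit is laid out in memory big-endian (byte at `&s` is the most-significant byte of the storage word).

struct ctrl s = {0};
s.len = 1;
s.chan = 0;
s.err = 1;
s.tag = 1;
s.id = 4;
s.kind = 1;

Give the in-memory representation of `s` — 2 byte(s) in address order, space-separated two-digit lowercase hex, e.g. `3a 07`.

09 29

len:5 = 1 → 0x1 << 11 → word 0x0800
chan:1 = 0 → 0x0 << 10 → word 0x0800
err:2 = 1 → 0x1 << 8 → word 0x0900
tag:3 = 1 → 0x1 << 5 → word 0x0920
id:4 = 4 → 0x4 << 1 → word 0x0928
kind:1 = 1 → 0x1 << 0 → word 0x0929
word = 0x0929 → big-endian bytes:
  [0]=0x09  [1]=0x29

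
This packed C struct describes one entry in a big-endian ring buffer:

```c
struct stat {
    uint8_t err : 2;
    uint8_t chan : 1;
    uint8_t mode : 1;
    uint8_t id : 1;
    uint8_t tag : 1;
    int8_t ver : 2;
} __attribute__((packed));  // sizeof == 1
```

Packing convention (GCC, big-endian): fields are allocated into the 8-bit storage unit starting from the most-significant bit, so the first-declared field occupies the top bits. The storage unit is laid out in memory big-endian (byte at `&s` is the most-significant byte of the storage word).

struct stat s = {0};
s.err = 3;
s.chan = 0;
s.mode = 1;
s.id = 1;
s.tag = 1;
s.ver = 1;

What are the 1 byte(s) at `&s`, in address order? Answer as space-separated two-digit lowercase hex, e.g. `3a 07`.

[6+:2] err=3 & 0x3 = 0x3; word=0xc0
[5+:1] chan=0 & 0x1 = 0x0; word=0xc0
[4+:1] mode=1 & 0x1 = 0x1; word=0xd0
[3+:1] id=1 & 0x1 = 0x1; word=0xd8
[2+:1] tag=1 & 0x1 = 0x1; word=0xdc
[0+:2] ver=1 & 0x3 = 0x1; word=0xdd
word = 0xdd → big-endian bytes:
  [0]=0xdd

dd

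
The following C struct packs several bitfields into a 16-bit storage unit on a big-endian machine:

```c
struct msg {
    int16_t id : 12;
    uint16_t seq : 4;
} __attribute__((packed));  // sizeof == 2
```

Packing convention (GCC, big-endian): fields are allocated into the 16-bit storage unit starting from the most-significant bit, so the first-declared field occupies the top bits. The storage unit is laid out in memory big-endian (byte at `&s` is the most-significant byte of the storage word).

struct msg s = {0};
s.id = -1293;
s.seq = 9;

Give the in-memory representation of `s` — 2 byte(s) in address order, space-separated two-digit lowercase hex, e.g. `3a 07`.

af 39

id:12 = -1293 → 0xaf3 << 4 → word 0xaf30
seq:4 = 9 → 0x9 << 0 → word 0xaf39
word = 0xaf39 → big-endian bytes:
  [0]=0xaf  [1]=0x39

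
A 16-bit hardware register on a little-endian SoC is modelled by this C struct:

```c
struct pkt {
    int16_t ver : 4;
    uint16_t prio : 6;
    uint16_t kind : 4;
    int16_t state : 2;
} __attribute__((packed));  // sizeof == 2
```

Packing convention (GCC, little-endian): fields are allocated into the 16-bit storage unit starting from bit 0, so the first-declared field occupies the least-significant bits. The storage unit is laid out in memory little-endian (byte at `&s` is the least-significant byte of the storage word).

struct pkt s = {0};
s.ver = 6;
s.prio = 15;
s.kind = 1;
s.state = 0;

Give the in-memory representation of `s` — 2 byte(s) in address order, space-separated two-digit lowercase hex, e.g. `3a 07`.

ver:4 = 6 → 0x6 << 0 → word 0x0006
prio:6 = 15 → 0xf << 4 → word 0x00f6
kind:4 = 1 → 0x1 << 10 → word 0x04f6
state:2 = 0 → 0x0 << 14 → word 0x04f6
word = 0x04f6 → little-endian bytes:
  [0]=0xf6  [1]=0x04

f6 04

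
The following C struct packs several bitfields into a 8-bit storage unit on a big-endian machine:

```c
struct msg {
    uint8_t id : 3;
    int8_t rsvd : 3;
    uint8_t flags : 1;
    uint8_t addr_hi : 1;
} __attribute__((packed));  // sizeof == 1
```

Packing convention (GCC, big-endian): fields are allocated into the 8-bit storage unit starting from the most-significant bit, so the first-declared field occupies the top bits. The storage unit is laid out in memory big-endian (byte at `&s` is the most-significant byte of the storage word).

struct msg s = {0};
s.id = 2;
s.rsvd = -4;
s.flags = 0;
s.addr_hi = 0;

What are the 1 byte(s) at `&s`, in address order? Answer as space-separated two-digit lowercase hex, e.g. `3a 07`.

[5+:3] id=2 & 0x7 = 0x2; word=0x40
[2+:3] rsvd=-4 & 0x7 = 0x4; word=0x50
[1+:1] flags=0 & 0x1 = 0x0; word=0x50
[0+:1] addr_hi=0 & 0x1 = 0x0; word=0x50
word = 0x50 → big-endian bytes:
  [0]=0x50

50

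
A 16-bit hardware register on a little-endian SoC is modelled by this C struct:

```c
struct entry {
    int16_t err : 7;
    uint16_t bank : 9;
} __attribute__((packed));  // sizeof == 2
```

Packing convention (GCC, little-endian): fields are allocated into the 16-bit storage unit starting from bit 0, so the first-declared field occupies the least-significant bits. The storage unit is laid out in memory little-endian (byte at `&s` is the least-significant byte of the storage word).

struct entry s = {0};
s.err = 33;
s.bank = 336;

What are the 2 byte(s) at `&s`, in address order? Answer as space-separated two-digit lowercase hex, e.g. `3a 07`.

err (7b) val=33 bits=0x21 at bit 0: 0x0021
bank (9b) val=336 bits=0x150 at bit 7: 0xa821
word = 0xa821 → little-endian bytes:
  [0]=0x21  [1]=0xa8

21 a8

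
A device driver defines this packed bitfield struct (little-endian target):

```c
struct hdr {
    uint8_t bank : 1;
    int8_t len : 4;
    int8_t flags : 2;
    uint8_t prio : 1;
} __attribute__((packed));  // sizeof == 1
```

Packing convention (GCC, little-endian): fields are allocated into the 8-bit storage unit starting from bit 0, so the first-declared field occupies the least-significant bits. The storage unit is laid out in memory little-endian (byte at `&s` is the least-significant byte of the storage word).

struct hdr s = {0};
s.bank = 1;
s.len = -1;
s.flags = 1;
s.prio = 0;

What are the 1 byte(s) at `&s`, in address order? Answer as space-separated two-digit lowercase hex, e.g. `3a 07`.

3f

bank (1b) val=1 bits=0x1 at bit 0: 0x01
len (4b) val=-1 bits=0xf at bit 1: 0x1f
flags (2b) val=1 bits=0x1 at bit 5: 0x3f
prio (1b) val=0 bits=0x0 at bit 7: 0x3f
word = 0x3f → little-endian bytes:
  [0]=0x3f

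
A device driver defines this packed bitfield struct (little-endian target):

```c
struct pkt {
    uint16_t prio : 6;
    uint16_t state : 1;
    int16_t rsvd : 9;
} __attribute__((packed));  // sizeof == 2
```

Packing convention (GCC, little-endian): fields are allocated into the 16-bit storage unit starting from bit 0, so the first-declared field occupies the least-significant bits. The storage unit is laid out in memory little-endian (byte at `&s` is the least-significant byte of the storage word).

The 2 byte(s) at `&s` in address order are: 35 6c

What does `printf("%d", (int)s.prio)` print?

53

[0]=0x35 [1]=0x6c (little-endian) → word 0x6c35
prio:6 @ bit 0 → (0x6c35>>0)&0x3f = 0x35  ←
state:1 @ bit 6 → (0x6c35>>6)&0x1 = 0x0
rsvd:9 @ bit 7 → (0x6c35>>7)&0x1ff = 0xd8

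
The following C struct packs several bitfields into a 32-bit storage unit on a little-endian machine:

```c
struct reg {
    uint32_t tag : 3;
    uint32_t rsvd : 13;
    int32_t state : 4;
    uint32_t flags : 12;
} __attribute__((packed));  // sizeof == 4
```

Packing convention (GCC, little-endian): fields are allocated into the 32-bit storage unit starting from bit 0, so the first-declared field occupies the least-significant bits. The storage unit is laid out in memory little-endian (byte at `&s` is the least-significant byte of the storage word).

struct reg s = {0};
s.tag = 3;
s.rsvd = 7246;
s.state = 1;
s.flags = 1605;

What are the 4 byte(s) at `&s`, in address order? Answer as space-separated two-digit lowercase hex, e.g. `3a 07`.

tag:3 = 3 → 0x3 << 0 → word 0x00000003
rsvd:13 = 7246 → 0x1c4e << 3 → word 0x0000e273
state:4 = 1 → 0x1 << 16 → word 0x0001e273
flags:12 = 1605 → 0x645 << 20 → word 0x6451e273
word = 0x6451e273 → little-endian bytes:
  [0]=0x73  [1]=0xe2  [2]=0x51  [3]=0x64

73 e2 51 64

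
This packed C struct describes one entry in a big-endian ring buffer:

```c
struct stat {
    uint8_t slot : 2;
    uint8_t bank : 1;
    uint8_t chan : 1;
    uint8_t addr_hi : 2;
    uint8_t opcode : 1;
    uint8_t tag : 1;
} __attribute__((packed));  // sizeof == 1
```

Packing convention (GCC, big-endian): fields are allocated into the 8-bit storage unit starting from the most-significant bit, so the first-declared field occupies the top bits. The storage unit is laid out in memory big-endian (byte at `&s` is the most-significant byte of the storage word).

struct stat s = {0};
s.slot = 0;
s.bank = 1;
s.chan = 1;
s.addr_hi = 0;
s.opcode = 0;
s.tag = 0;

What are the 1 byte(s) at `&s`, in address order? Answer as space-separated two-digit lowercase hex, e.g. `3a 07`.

slot (2b) val=0 bits=0x0 at bit 6: 0x00
bank (1b) val=1 bits=0x1 at bit 5: 0x20
chan (1b) val=1 bits=0x1 at bit 4: 0x30
addr_hi (2b) val=0 bits=0x0 at bit 2: 0x30
opcode (1b) val=0 bits=0x0 at bit 1: 0x30
tag (1b) val=0 bits=0x0 at bit 0: 0x30
word = 0x30 → big-endian bytes:
  [0]=0x30

30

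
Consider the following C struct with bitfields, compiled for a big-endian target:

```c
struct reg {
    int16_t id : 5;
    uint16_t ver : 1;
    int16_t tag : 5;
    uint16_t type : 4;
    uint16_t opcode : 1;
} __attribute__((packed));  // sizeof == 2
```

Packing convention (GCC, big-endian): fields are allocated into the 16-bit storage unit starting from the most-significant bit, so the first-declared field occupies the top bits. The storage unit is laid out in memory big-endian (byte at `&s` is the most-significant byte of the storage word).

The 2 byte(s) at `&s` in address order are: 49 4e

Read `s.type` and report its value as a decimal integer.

7

[0]=0x49 [1]=0x4e (big-endian) → word 0x494e
id [11+:5] = (word>>11) & 0x1f = 9
ver [10+:1] = (word>>10) & 0x1 = 0
tag [5+:5] = (word>>5) & 0x1f = 10
type [1+:4] = (word>>1) & 0xf = 7  ←
opcode [0+:1] = (word>>0) & 0x1 = 0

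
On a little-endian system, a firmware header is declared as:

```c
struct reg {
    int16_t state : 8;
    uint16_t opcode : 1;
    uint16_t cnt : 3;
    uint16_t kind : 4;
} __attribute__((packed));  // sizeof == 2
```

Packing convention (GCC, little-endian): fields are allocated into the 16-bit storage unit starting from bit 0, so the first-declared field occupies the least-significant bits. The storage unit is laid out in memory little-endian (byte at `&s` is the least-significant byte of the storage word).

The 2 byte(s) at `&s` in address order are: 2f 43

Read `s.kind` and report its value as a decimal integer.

4

[0]=0x2f [1]=0x43 (little-endian) → word 0x432f
state:8 @ bit 0 → (0x432f>>0)&0xff = 0x2f
opcode:1 @ bit 8 → (0x432f>>8)&0x1 = 0x1
cnt:3 @ bit 9 → (0x432f>>9)&0x7 = 0x1
kind:4 @ bit 12 → (0x432f>>12)&0xf = 0x4  ←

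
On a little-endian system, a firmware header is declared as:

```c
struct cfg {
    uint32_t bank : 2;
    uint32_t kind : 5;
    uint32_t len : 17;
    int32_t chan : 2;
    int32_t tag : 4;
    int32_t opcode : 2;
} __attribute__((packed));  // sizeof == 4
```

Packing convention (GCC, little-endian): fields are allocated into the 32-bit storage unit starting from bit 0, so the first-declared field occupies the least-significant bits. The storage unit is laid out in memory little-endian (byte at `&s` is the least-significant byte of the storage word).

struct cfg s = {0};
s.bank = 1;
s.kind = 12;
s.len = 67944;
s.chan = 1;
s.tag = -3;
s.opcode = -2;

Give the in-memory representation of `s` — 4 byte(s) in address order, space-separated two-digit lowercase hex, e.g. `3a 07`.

31 b4 84 b5

[0+:2] bank=1 & 0x3 = 0x1; word=0x00000001
[2+:5] kind=12 & 0x1f = 0xc; word=0x00000031
[7+:17] len=67944 & 0x1ffff = 0x10968; word=0x0084b431
[24+:2] chan=1 & 0x3 = 0x1; word=0x0184b431
[26+:4] tag=-3 & 0xf = 0xd; word=0x3584b431
[30+:2] opcode=-2 & 0x3 = 0x2; word=0xb584b431
word = 0xb584b431 → little-endian bytes:
  [0]=0x31  [1]=0xb4  [2]=0x84  [3]=0xb5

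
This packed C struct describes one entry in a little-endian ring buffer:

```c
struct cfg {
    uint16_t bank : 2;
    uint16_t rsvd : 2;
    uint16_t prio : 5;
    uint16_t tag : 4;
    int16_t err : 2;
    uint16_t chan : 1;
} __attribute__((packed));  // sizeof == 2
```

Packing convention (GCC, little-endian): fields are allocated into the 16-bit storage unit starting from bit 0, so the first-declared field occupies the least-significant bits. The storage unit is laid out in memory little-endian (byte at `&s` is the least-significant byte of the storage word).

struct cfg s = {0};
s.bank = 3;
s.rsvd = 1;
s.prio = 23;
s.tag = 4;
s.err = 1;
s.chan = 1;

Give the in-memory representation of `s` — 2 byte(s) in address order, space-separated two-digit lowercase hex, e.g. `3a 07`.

[0+:2] bank=3 & 0x3 = 0x3; word=0x0003
[2+:2] rsvd=1 & 0x3 = 0x1; word=0x0007
[4+:5] prio=23 & 0x1f = 0x17; word=0x0177
[9+:4] tag=4 & 0xf = 0x4; word=0x0977
[13+:2] err=1 & 0x3 = 0x1; word=0x2977
[15+:1] chan=1 & 0x1 = 0x1; word=0xa977
word = 0xa977 → little-endian bytes:
  [0]=0x77  [1]=0xa9

77 a9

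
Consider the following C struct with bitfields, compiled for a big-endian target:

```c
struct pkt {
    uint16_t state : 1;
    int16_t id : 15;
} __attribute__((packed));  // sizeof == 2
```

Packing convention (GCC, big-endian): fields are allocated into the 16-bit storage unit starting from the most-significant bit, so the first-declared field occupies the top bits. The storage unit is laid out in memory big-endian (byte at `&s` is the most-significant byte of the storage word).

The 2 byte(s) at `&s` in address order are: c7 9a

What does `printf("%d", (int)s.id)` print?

[0]=0xc7 [1]=0x9a (big-endian) → word 0xc79a
state:1 @ bit 15 → (0xc79a>>15)&0x1 = 0x1
id:15 @ bit 0 → (0xc79a>>0)&0x7fff = 0x479a  ←
id signed 15b, MSB=1: 18330 - 32768 = -14438

-14438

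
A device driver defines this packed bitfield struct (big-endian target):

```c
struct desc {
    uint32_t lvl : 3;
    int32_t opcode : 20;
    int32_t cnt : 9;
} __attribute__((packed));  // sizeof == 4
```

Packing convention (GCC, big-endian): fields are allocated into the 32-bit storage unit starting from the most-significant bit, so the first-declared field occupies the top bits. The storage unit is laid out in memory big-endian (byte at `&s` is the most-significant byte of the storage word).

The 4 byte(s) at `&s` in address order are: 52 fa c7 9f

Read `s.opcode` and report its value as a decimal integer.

[0]=0x52 [1]=0xfa [2]=0xc7 [3]=0x9f (big-endian) → word 0x52fac79f
lvl [29+:3] = (word>>29) & 0x7 = 2
opcode [9+:20] = (word>>9) & 0xfffff = 621923  ←
cnt [0+:9] = (word>>0) & 0x1ff = 415
opcode signed 20b, MSB=1: 621923 - 1048576 = -426653

-426653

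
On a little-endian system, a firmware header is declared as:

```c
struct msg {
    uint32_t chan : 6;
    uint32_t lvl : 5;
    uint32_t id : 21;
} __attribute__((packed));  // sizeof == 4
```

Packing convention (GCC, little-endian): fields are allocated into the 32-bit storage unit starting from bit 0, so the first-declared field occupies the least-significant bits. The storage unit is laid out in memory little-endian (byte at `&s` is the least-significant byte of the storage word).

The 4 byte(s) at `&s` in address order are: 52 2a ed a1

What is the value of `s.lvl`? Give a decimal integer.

9

[0]=0x52 [1]=0x2a [2]=0xed [3]=0xa1 (little-endian) → word 0xa1ed2a52
chan:6 @ bit 0 → (0xa1ed2a52>>0)&0x3f = 0x12
lvl:5 @ bit 6 → (0xa1ed2a52>>6)&0x1f = 0x9  ←
id:21 @ bit 11 → (0xa1ed2a52>>11)&0x1fffff = 0x143da5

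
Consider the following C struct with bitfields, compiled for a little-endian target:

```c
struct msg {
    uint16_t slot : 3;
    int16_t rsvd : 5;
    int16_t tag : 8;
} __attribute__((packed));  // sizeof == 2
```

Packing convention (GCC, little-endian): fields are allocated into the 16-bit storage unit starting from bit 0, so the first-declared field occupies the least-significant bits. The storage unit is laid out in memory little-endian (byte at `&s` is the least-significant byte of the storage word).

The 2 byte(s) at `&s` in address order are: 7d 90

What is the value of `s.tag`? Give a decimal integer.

-112

[0]=0x7d [1]=0x90 (little-endian) → word 0x907d
slot:3 @ bit 0 → (0x907d>>0)&0x7 = 0x5
rsvd:5 @ bit 3 → (0x907d>>3)&0x1f = 0xf
tag:8 @ bit 8 → (0x907d>>8)&0xff = 0x90  ←
tag signed 8b, MSB=1: 144 - 256 = -112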